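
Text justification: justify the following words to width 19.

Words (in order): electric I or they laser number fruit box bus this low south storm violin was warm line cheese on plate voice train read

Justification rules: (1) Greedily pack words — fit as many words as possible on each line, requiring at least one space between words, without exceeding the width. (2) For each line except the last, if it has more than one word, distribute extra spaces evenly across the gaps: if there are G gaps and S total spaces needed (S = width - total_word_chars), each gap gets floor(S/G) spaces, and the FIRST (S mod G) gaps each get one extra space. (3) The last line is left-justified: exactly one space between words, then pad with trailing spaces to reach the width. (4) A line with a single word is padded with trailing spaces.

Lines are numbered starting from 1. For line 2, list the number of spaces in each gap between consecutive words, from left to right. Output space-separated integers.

Answer: 2 1

Derivation:
Line 1: ['electric', 'I', 'or', 'they'] (min_width=18, slack=1)
Line 2: ['laser', 'number', 'fruit'] (min_width=18, slack=1)
Line 3: ['box', 'bus', 'this', 'low'] (min_width=16, slack=3)
Line 4: ['south', 'storm', 'violin'] (min_width=18, slack=1)
Line 5: ['was', 'warm', 'line'] (min_width=13, slack=6)
Line 6: ['cheese', 'on', 'plate'] (min_width=15, slack=4)
Line 7: ['voice', 'train', 'read'] (min_width=16, slack=3)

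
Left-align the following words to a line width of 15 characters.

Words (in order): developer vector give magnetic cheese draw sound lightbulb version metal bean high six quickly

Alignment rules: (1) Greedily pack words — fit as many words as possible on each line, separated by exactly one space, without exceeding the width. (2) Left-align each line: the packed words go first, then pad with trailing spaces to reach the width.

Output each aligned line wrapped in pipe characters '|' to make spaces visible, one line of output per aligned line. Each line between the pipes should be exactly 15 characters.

Answer: |developer      |
|vector give    |
|magnetic cheese|
|draw sound     |
|lightbulb      |
|version metal  |
|bean high six  |
|quickly        |

Derivation:
Line 1: ['developer'] (min_width=9, slack=6)
Line 2: ['vector', 'give'] (min_width=11, slack=4)
Line 3: ['magnetic', 'cheese'] (min_width=15, slack=0)
Line 4: ['draw', 'sound'] (min_width=10, slack=5)
Line 5: ['lightbulb'] (min_width=9, slack=6)
Line 6: ['version', 'metal'] (min_width=13, slack=2)
Line 7: ['bean', 'high', 'six'] (min_width=13, slack=2)
Line 8: ['quickly'] (min_width=7, slack=8)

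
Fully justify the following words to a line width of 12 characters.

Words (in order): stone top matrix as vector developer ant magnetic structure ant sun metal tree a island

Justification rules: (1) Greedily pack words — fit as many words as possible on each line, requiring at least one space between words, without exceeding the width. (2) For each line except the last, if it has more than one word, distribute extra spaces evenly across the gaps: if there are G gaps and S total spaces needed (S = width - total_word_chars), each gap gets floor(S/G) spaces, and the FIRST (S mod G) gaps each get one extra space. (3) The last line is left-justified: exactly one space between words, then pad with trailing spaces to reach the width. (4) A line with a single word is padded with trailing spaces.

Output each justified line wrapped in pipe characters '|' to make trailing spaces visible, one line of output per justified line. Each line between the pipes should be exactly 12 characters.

Line 1: ['stone', 'top'] (min_width=9, slack=3)
Line 2: ['matrix', 'as'] (min_width=9, slack=3)
Line 3: ['vector'] (min_width=6, slack=6)
Line 4: ['developer'] (min_width=9, slack=3)
Line 5: ['ant', 'magnetic'] (min_width=12, slack=0)
Line 6: ['structure'] (min_width=9, slack=3)
Line 7: ['ant', 'sun'] (min_width=7, slack=5)
Line 8: ['metal', 'tree', 'a'] (min_width=12, slack=0)
Line 9: ['island'] (min_width=6, slack=6)

Answer: |stone    top|
|matrix    as|
|vector      |
|developer   |
|ant magnetic|
|structure   |
|ant      sun|
|metal tree a|
|island      |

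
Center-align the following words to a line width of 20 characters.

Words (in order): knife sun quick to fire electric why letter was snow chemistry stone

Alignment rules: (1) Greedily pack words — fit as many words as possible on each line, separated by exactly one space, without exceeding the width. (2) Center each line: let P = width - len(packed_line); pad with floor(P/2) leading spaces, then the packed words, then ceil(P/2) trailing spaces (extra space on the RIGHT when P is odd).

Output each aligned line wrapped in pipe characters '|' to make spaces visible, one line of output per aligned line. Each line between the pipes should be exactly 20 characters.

Line 1: ['knife', 'sun', 'quick', 'to'] (min_width=18, slack=2)
Line 2: ['fire', 'electric', 'why'] (min_width=17, slack=3)
Line 3: ['letter', 'was', 'snow'] (min_width=15, slack=5)
Line 4: ['chemistry', 'stone'] (min_width=15, slack=5)

Answer: | knife sun quick to |
| fire electric why  |
|  letter was snow   |
|  chemistry stone   |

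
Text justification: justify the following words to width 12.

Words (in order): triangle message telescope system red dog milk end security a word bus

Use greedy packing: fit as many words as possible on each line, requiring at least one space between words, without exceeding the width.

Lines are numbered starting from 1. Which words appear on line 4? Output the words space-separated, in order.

Line 1: ['triangle'] (min_width=8, slack=4)
Line 2: ['message'] (min_width=7, slack=5)
Line 3: ['telescope'] (min_width=9, slack=3)
Line 4: ['system', 'red'] (min_width=10, slack=2)
Line 5: ['dog', 'milk', 'end'] (min_width=12, slack=0)
Line 6: ['security', 'a'] (min_width=10, slack=2)
Line 7: ['word', 'bus'] (min_width=8, slack=4)

Answer: system red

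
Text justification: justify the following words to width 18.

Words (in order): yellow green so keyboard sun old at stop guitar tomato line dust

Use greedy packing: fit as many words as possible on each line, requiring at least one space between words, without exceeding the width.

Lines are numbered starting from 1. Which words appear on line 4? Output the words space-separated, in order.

Line 1: ['yellow', 'green', 'so'] (min_width=15, slack=3)
Line 2: ['keyboard', 'sun', 'old'] (min_width=16, slack=2)
Line 3: ['at', 'stop', 'guitar'] (min_width=14, slack=4)
Line 4: ['tomato', 'line', 'dust'] (min_width=16, slack=2)

Answer: tomato line dust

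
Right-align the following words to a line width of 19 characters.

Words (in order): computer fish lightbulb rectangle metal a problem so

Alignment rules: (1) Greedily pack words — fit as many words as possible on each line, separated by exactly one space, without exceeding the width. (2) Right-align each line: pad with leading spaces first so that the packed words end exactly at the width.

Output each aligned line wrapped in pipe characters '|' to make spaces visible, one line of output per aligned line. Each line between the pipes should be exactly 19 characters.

Answer: |      computer fish|
|lightbulb rectangle|
| metal a problem so|

Derivation:
Line 1: ['computer', 'fish'] (min_width=13, slack=6)
Line 2: ['lightbulb', 'rectangle'] (min_width=19, slack=0)
Line 3: ['metal', 'a', 'problem', 'so'] (min_width=18, slack=1)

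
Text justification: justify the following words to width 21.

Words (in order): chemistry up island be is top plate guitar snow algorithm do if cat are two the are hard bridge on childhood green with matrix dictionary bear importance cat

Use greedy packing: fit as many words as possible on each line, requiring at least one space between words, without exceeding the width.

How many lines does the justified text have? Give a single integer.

Line 1: ['chemistry', 'up', 'island'] (min_width=19, slack=2)
Line 2: ['be', 'is', 'top', 'plate'] (min_width=15, slack=6)
Line 3: ['guitar', 'snow', 'algorithm'] (min_width=21, slack=0)
Line 4: ['do', 'if', 'cat', 'are', 'two', 'the'] (min_width=21, slack=0)
Line 5: ['are', 'hard', 'bridge', 'on'] (min_width=18, slack=3)
Line 6: ['childhood', 'green', 'with'] (min_width=20, slack=1)
Line 7: ['matrix', 'dictionary'] (min_width=17, slack=4)
Line 8: ['bear', 'importance', 'cat'] (min_width=19, slack=2)
Total lines: 8

Answer: 8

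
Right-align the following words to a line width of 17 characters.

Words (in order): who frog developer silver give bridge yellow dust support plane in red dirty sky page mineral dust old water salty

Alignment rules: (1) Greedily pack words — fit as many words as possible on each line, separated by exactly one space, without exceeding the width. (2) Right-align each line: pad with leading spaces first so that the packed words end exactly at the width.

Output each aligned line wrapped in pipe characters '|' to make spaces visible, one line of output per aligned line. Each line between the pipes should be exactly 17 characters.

Line 1: ['who', 'frog'] (min_width=8, slack=9)
Line 2: ['developer', 'silver'] (min_width=16, slack=1)
Line 3: ['give', 'bridge'] (min_width=11, slack=6)
Line 4: ['yellow', 'dust'] (min_width=11, slack=6)
Line 5: ['support', 'plane', 'in'] (min_width=16, slack=1)
Line 6: ['red', 'dirty', 'sky'] (min_width=13, slack=4)
Line 7: ['page', 'mineral', 'dust'] (min_width=17, slack=0)
Line 8: ['old', 'water', 'salty'] (min_width=15, slack=2)

Answer: |         who frog|
| developer silver|
|      give bridge|
|      yellow dust|
| support plane in|
|    red dirty sky|
|page mineral dust|
|  old water salty|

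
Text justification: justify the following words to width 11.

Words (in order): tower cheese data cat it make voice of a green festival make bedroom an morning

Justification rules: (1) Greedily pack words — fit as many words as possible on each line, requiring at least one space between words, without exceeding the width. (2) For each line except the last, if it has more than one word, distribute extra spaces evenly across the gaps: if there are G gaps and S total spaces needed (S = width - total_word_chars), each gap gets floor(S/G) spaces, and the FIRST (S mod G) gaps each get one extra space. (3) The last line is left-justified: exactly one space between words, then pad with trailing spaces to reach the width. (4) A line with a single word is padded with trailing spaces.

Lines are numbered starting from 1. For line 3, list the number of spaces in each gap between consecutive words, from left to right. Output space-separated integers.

Answer: 1 1

Derivation:
Line 1: ['tower'] (min_width=5, slack=6)
Line 2: ['cheese', 'data'] (min_width=11, slack=0)
Line 3: ['cat', 'it', 'make'] (min_width=11, slack=0)
Line 4: ['voice', 'of', 'a'] (min_width=10, slack=1)
Line 5: ['green'] (min_width=5, slack=6)
Line 6: ['festival'] (min_width=8, slack=3)
Line 7: ['make'] (min_width=4, slack=7)
Line 8: ['bedroom', 'an'] (min_width=10, slack=1)
Line 9: ['morning'] (min_width=7, slack=4)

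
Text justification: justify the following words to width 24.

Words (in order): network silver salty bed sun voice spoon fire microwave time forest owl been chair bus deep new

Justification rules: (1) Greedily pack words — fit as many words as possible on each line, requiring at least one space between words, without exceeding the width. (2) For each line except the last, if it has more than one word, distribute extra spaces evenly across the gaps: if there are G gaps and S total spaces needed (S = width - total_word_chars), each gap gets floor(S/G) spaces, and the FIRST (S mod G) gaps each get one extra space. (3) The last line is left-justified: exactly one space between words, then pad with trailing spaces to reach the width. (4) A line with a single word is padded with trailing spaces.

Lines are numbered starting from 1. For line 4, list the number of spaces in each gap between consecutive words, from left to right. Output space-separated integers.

Answer: 2 1 1 1

Derivation:
Line 1: ['network', 'silver', 'salty', 'bed'] (min_width=24, slack=0)
Line 2: ['sun', 'voice', 'spoon', 'fire'] (min_width=20, slack=4)
Line 3: ['microwave', 'time', 'forest'] (min_width=21, slack=3)
Line 4: ['owl', 'been', 'chair', 'bus', 'deep'] (min_width=23, slack=1)
Line 5: ['new'] (min_width=3, slack=21)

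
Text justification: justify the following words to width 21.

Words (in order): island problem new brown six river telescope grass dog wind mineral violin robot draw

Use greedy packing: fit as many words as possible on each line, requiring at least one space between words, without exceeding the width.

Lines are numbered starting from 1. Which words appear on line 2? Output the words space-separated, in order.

Line 1: ['island', 'problem', 'new'] (min_width=18, slack=3)
Line 2: ['brown', 'six', 'river'] (min_width=15, slack=6)
Line 3: ['telescope', 'grass', 'dog'] (min_width=19, slack=2)
Line 4: ['wind', 'mineral', 'violin'] (min_width=19, slack=2)
Line 5: ['robot', 'draw'] (min_width=10, slack=11)

Answer: brown six river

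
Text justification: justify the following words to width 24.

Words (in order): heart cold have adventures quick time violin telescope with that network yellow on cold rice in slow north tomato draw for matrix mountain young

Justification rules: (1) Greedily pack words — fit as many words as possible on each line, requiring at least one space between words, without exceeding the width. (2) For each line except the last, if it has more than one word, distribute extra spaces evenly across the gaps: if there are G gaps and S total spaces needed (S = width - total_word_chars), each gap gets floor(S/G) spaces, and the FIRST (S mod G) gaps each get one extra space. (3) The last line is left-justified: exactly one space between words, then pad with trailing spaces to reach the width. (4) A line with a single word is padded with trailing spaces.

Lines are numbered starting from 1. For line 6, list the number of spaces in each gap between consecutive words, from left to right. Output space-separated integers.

Answer: 2 2 1

Derivation:
Line 1: ['heart', 'cold', 'have'] (min_width=15, slack=9)
Line 2: ['adventures', 'quick', 'time'] (min_width=21, slack=3)
Line 3: ['violin', 'telescope', 'with'] (min_width=21, slack=3)
Line 4: ['that', 'network', 'yellow', 'on'] (min_width=22, slack=2)
Line 5: ['cold', 'rice', 'in', 'slow', 'north'] (min_width=23, slack=1)
Line 6: ['tomato', 'draw', 'for', 'matrix'] (min_width=22, slack=2)
Line 7: ['mountain', 'young'] (min_width=14, slack=10)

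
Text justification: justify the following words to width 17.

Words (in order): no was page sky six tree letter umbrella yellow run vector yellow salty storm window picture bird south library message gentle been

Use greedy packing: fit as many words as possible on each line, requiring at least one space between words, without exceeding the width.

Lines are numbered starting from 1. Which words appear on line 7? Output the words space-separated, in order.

Line 1: ['no', 'was', 'page', 'sky'] (min_width=15, slack=2)
Line 2: ['six', 'tree', 'letter'] (min_width=15, slack=2)
Line 3: ['umbrella', 'yellow'] (min_width=15, slack=2)
Line 4: ['run', 'vector', 'yellow'] (min_width=17, slack=0)
Line 5: ['salty', 'storm'] (min_width=11, slack=6)
Line 6: ['window', 'picture'] (min_width=14, slack=3)
Line 7: ['bird', 'south'] (min_width=10, slack=7)
Line 8: ['library', 'message'] (min_width=15, slack=2)
Line 9: ['gentle', 'been'] (min_width=11, slack=6)

Answer: bird south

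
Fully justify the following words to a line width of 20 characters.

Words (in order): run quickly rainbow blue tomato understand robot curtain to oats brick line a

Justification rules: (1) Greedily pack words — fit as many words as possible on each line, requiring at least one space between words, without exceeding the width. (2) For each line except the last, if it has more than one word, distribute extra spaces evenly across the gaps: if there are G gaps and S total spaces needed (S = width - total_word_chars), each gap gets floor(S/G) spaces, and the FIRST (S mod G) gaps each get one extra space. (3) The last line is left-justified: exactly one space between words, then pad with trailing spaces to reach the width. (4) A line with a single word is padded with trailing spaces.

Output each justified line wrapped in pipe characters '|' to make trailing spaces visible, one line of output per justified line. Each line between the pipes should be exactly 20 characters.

Line 1: ['run', 'quickly', 'rainbow'] (min_width=19, slack=1)
Line 2: ['blue', 'tomato'] (min_width=11, slack=9)
Line 3: ['understand', 'robot'] (min_width=16, slack=4)
Line 4: ['curtain', 'to', 'oats'] (min_width=15, slack=5)
Line 5: ['brick', 'line', 'a'] (min_width=12, slack=8)

Answer: |run  quickly rainbow|
|blue          tomato|
|understand     robot|
|curtain    to   oats|
|brick line a        |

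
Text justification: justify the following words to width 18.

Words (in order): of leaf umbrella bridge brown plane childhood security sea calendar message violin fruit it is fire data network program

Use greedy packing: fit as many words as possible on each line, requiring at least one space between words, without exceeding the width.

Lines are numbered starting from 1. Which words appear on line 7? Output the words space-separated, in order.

Answer: data network

Derivation:
Line 1: ['of', 'leaf', 'umbrella'] (min_width=16, slack=2)
Line 2: ['bridge', 'brown', 'plane'] (min_width=18, slack=0)
Line 3: ['childhood', 'security'] (min_width=18, slack=0)
Line 4: ['sea', 'calendar'] (min_width=12, slack=6)
Line 5: ['message', 'violin'] (min_width=14, slack=4)
Line 6: ['fruit', 'it', 'is', 'fire'] (min_width=16, slack=2)
Line 7: ['data', 'network'] (min_width=12, slack=6)
Line 8: ['program'] (min_width=7, slack=11)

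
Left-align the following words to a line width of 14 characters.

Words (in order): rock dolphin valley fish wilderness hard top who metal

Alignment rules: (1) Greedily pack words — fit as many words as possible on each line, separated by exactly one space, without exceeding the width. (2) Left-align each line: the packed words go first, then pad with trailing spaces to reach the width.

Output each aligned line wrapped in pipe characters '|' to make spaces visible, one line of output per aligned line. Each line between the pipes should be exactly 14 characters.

Answer: |rock dolphin  |
|valley fish   |
|wilderness    |
|hard top who  |
|metal         |

Derivation:
Line 1: ['rock', 'dolphin'] (min_width=12, slack=2)
Line 2: ['valley', 'fish'] (min_width=11, slack=3)
Line 3: ['wilderness'] (min_width=10, slack=4)
Line 4: ['hard', 'top', 'who'] (min_width=12, slack=2)
Line 5: ['metal'] (min_width=5, slack=9)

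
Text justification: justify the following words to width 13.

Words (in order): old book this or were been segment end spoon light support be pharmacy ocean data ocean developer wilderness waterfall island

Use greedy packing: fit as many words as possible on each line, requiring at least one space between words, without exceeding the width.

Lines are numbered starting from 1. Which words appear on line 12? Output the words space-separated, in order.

Answer: island

Derivation:
Line 1: ['old', 'book', 'this'] (min_width=13, slack=0)
Line 2: ['or', 'were', 'been'] (min_width=12, slack=1)
Line 3: ['segment', 'end'] (min_width=11, slack=2)
Line 4: ['spoon', 'light'] (min_width=11, slack=2)
Line 5: ['support', 'be'] (min_width=10, slack=3)
Line 6: ['pharmacy'] (min_width=8, slack=5)
Line 7: ['ocean', 'data'] (min_width=10, slack=3)
Line 8: ['ocean'] (min_width=5, slack=8)
Line 9: ['developer'] (min_width=9, slack=4)
Line 10: ['wilderness'] (min_width=10, slack=3)
Line 11: ['waterfall'] (min_width=9, slack=4)
Line 12: ['island'] (min_width=6, slack=7)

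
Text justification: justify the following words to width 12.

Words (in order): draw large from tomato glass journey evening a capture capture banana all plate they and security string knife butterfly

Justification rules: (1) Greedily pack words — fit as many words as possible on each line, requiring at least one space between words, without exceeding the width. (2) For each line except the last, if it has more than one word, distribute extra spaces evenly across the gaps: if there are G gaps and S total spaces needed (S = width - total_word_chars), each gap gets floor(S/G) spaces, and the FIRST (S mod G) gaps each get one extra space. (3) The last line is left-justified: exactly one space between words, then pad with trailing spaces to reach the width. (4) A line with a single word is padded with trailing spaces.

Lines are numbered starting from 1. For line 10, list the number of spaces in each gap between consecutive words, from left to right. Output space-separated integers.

Line 1: ['draw', 'large'] (min_width=10, slack=2)
Line 2: ['from', 'tomato'] (min_width=11, slack=1)
Line 3: ['glass'] (min_width=5, slack=7)
Line 4: ['journey'] (min_width=7, slack=5)
Line 5: ['evening', 'a'] (min_width=9, slack=3)
Line 6: ['capture'] (min_width=7, slack=5)
Line 7: ['capture'] (min_width=7, slack=5)
Line 8: ['banana', 'all'] (min_width=10, slack=2)
Line 9: ['plate', 'they'] (min_width=10, slack=2)
Line 10: ['and', 'security'] (min_width=12, slack=0)
Line 11: ['string', 'knife'] (min_width=12, slack=0)
Line 12: ['butterfly'] (min_width=9, slack=3)

Answer: 1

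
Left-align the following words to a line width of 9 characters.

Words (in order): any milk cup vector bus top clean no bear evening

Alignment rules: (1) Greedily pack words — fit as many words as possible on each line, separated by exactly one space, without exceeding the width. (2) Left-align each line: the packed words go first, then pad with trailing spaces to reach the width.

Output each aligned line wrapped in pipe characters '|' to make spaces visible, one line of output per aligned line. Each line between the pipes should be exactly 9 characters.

Answer: |any milk |
|cup      |
|vector   |
|bus top  |
|clean no |
|bear     |
|evening  |

Derivation:
Line 1: ['any', 'milk'] (min_width=8, slack=1)
Line 2: ['cup'] (min_width=3, slack=6)
Line 3: ['vector'] (min_width=6, slack=3)
Line 4: ['bus', 'top'] (min_width=7, slack=2)
Line 5: ['clean', 'no'] (min_width=8, slack=1)
Line 6: ['bear'] (min_width=4, slack=5)
Line 7: ['evening'] (min_width=7, slack=2)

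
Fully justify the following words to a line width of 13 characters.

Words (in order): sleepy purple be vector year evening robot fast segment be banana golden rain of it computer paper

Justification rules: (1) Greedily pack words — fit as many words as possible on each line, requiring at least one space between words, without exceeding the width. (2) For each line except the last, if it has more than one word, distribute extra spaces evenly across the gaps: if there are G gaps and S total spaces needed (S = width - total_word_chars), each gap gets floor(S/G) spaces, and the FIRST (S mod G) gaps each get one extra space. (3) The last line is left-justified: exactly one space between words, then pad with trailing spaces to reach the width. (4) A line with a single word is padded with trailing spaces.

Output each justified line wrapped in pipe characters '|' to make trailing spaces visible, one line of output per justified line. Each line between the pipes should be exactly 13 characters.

Answer: |sleepy purple|
|be     vector|
|year  evening|
|robot    fast|
|segment    be|
|banana golden|
|rain   of  it|
|computer     |
|paper        |

Derivation:
Line 1: ['sleepy', 'purple'] (min_width=13, slack=0)
Line 2: ['be', 'vector'] (min_width=9, slack=4)
Line 3: ['year', 'evening'] (min_width=12, slack=1)
Line 4: ['robot', 'fast'] (min_width=10, slack=3)
Line 5: ['segment', 'be'] (min_width=10, slack=3)
Line 6: ['banana', 'golden'] (min_width=13, slack=0)
Line 7: ['rain', 'of', 'it'] (min_width=10, slack=3)
Line 8: ['computer'] (min_width=8, slack=5)
Line 9: ['paper'] (min_width=5, slack=8)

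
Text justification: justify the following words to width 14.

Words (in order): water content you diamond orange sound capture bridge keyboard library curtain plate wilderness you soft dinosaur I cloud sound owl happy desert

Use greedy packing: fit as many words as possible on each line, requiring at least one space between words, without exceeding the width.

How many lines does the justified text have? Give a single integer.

Answer: 12

Derivation:
Line 1: ['water', 'content'] (min_width=13, slack=1)
Line 2: ['you', 'diamond'] (min_width=11, slack=3)
Line 3: ['orange', 'sound'] (min_width=12, slack=2)
Line 4: ['capture', 'bridge'] (min_width=14, slack=0)
Line 5: ['keyboard'] (min_width=8, slack=6)
Line 6: ['library'] (min_width=7, slack=7)
Line 7: ['curtain', 'plate'] (min_width=13, slack=1)
Line 8: ['wilderness', 'you'] (min_width=14, slack=0)
Line 9: ['soft', 'dinosaur'] (min_width=13, slack=1)
Line 10: ['I', 'cloud', 'sound'] (min_width=13, slack=1)
Line 11: ['owl', 'happy'] (min_width=9, slack=5)
Line 12: ['desert'] (min_width=6, slack=8)
Total lines: 12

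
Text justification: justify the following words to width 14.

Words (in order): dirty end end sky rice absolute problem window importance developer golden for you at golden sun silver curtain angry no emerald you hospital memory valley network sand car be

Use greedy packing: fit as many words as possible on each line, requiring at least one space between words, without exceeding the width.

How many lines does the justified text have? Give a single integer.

Answer: 15

Derivation:
Line 1: ['dirty', 'end', 'end'] (min_width=13, slack=1)
Line 2: ['sky', 'rice'] (min_width=8, slack=6)
Line 3: ['absolute'] (min_width=8, slack=6)
Line 4: ['problem', 'window'] (min_width=14, slack=0)
Line 5: ['importance'] (min_width=10, slack=4)
Line 6: ['developer'] (min_width=9, slack=5)
Line 7: ['golden', 'for', 'you'] (min_width=14, slack=0)
Line 8: ['at', 'golden', 'sun'] (min_width=13, slack=1)
Line 9: ['silver', 'curtain'] (min_width=14, slack=0)
Line 10: ['angry', 'no'] (min_width=8, slack=6)
Line 11: ['emerald', 'you'] (min_width=11, slack=3)
Line 12: ['hospital'] (min_width=8, slack=6)
Line 13: ['memory', 'valley'] (min_width=13, slack=1)
Line 14: ['network', 'sand'] (min_width=12, slack=2)
Line 15: ['car', 'be'] (min_width=6, slack=8)
Total lines: 15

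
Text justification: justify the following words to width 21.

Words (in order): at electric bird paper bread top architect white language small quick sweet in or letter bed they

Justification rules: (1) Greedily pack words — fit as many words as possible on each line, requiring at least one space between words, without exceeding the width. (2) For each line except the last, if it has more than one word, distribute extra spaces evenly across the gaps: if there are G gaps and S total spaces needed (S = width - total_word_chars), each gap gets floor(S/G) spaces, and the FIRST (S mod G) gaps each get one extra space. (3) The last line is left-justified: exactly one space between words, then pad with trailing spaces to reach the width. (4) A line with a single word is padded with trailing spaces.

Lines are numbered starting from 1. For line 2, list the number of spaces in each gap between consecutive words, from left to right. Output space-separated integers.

Line 1: ['at', 'electric', 'bird'] (min_width=16, slack=5)
Line 2: ['paper', 'bread', 'top'] (min_width=15, slack=6)
Line 3: ['architect', 'white'] (min_width=15, slack=6)
Line 4: ['language', 'small', 'quick'] (min_width=20, slack=1)
Line 5: ['sweet', 'in', 'or', 'letter'] (min_width=18, slack=3)
Line 6: ['bed', 'they'] (min_width=8, slack=13)

Answer: 4 4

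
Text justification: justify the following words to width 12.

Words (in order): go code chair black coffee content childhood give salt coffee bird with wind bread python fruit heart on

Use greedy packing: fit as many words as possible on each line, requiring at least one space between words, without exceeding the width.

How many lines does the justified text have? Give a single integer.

Line 1: ['go', 'code'] (min_width=7, slack=5)
Line 2: ['chair', 'black'] (min_width=11, slack=1)
Line 3: ['coffee'] (min_width=6, slack=6)
Line 4: ['content'] (min_width=7, slack=5)
Line 5: ['childhood'] (min_width=9, slack=3)
Line 6: ['give', 'salt'] (min_width=9, slack=3)
Line 7: ['coffee', 'bird'] (min_width=11, slack=1)
Line 8: ['with', 'wind'] (min_width=9, slack=3)
Line 9: ['bread', 'python'] (min_width=12, slack=0)
Line 10: ['fruit', 'heart'] (min_width=11, slack=1)
Line 11: ['on'] (min_width=2, slack=10)
Total lines: 11

Answer: 11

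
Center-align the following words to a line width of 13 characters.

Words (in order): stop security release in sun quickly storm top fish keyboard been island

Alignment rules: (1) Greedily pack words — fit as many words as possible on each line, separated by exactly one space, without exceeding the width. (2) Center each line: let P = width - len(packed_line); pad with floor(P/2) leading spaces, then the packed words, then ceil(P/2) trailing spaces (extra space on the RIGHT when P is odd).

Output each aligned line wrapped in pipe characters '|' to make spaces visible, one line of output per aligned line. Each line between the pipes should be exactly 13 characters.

Answer: |stop security|
| release in  |
| sun quickly |
|  storm top  |
|fish keyboard|
| been island |

Derivation:
Line 1: ['stop', 'security'] (min_width=13, slack=0)
Line 2: ['release', 'in'] (min_width=10, slack=3)
Line 3: ['sun', 'quickly'] (min_width=11, slack=2)
Line 4: ['storm', 'top'] (min_width=9, slack=4)
Line 5: ['fish', 'keyboard'] (min_width=13, slack=0)
Line 6: ['been', 'island'] (min_width=11, slack=2)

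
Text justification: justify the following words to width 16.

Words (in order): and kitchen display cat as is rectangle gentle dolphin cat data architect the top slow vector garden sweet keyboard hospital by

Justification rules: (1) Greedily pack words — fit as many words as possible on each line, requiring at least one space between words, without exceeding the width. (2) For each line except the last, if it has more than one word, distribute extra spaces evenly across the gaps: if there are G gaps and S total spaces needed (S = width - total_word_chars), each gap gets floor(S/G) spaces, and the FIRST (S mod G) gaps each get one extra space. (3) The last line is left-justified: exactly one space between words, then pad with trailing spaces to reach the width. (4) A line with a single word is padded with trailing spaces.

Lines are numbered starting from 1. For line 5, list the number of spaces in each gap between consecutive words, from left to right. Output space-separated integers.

Answer: 9

Derivation:
Line 1: ['and', 'kitchen'] (min_width=11, slack=5)
Line 2: ['display', 'cat', 'as'] (min_width=14, slack=2)
Line 3: ['is', 'rectangle'] (min_width=12, slack=4)
Line 4: ['gentle', 'dolphin'] (min_width=14, slack=2)
Line 5: ['cat', 'data'] (min_width=8, slack=8)
Line 6: ['architect', 'the'] (min_width=13, slack=3)
Line 7: ['top', 'slow', 'vector'] (min_width=15, slack=1)
Line 8: ['garden', 'sweet'] (min_width=12, slack=4)
Line 9: ['keyboard'] (min_width=8, slack=8)
Line 10: ['hospital', 'by'] (min_width=11, slack=5)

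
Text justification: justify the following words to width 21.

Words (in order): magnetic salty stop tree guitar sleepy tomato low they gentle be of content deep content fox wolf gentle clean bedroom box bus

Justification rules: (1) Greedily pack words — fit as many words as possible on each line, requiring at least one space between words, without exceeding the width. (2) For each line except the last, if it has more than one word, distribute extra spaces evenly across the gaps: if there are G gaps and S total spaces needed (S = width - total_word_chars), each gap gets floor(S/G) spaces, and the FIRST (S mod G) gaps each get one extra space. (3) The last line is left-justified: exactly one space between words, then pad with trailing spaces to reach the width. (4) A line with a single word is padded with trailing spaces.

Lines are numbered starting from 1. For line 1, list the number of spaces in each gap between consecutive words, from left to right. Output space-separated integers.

Answer: 2 2

Derivation:
Line 1: ['magnetic', 'salty', 'stop'] (min_width=19, slack=2)
Line 2: ['tree', 'guitar', 'sleepy'] (min_width=18, slack=3)
Line 3: ['tomato', 'low', 'they'] (min_width=15, slack=6)
Line 4: ['gentle', 'be', 'of', 'content'] (min_width=20, slack=1)
Line 5: ['deep', 'content', 'fox', 'wolf'] (min_width=21, slack=0)
Line 6: ['gentle', 'clean', 'bedroom'] (min_width=20, slack=1)
Line 7: ['box', 'bus'] (min_width=7, slack=14)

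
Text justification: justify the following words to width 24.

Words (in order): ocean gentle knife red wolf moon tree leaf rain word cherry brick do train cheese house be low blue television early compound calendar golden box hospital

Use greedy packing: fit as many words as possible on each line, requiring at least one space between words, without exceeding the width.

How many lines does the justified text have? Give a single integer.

Answer: 7

Derivation:
Line 1: ['ocean', 'gentle', 'knife', 'red'] (min_width=22, slack=2)
Line 2: ['wolf', 'moon', 'tree', 'leaf', 'rain'] (min_width=24, slack=0)
Line 3: ['word', 'cherry', 'brick', 'do'] (min_width=20, slack=4)
Line 4: ['train', 'cheese', 'house', 'be'] (min_width=21, slack=3)
Line 5: ['low', 'blue', 'television'] (min_width=19, slack=5)
Line 6: ['early', 'compound', 'calendar'] (min_width=23, slack=1)
Line 7: ['golden', 'box', 'hospital'] (min_width=19, slack=5)
Total lines: 7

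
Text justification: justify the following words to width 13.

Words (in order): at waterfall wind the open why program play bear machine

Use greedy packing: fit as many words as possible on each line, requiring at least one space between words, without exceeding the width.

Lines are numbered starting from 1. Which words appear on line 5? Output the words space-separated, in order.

Answer: machine

Derivation:
Line 1: ['at', 'waterfall'] (min_width=12, slack=1)
Line 2: ['wind', 'the', 'open'] (min_width=13, slack=0)
Line 3: ['why', 'program'] (min_width=11, slack=2)
Line 4: ['play', 'bear'] (min_width=9, slack=4)
Line 5: ['machine'] (min_width=7, slack=6)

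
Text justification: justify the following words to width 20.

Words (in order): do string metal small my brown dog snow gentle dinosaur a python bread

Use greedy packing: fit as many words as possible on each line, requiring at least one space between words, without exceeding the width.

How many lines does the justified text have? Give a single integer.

Line 1: ['do', 'string', 'metal'] (min_width=15, slack=5)
Line 2: ['small', 'my', 'brown', 'dog'] (min_width=18, slack=2)
Line 3: ['snow', 'gentle', 'dinosaur'] (min_width=20, slack=0)
Line 4: ['a', 'python', 'bread'] (min_width=14, slack=6)
Total lines: 4

Answer: 4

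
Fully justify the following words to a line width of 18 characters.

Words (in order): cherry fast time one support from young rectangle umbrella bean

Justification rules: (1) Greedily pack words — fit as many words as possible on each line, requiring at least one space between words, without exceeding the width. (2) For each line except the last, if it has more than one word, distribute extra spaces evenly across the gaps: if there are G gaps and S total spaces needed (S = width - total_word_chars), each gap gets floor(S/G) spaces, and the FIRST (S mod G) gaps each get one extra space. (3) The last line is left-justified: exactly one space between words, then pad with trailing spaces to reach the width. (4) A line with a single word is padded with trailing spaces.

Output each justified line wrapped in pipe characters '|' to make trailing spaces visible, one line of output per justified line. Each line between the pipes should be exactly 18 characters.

Answer: |cherry  fast  time|
|one  support  from|
|young    rectangle|
|umbrella bean     |

Derivation:
Line 1: ['cherry', 'fast', 'time'] (min_width=16, slack=2)
Line 2: ['one', 'support', 'from'] (min_width=16, slack=2)
Line 3: ['young', 'rectangle'] (min_width=15, slack=3)
Line 4: ['umbrella', 'bean'] (min_width=13, slack=5)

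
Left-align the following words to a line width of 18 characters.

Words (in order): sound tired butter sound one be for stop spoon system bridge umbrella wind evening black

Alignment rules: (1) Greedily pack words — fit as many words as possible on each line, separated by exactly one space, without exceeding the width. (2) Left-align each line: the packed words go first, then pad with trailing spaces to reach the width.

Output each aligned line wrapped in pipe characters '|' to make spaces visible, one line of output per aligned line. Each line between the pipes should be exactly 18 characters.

Line 1: ['sound', 'tired', 'butter'] (min_width=18, slack=0)
Line 2: ['sound', 'one', 'be', 'for'] (min_width=16, slack=2)
Line 3: ['stop', 'spoon', 'system'] (min_width=17, slack=1)
Line 4: ['bridge', 'umbrella'] (min_width=15, slack=3)
Line 5: ['wind', 'evening', 'black'] (min_width=18, slack=0)

Answer: |sound tired butter|
|sound one be for  |
|stop spoon system |
|bridge umbrella   |
|wind evening black|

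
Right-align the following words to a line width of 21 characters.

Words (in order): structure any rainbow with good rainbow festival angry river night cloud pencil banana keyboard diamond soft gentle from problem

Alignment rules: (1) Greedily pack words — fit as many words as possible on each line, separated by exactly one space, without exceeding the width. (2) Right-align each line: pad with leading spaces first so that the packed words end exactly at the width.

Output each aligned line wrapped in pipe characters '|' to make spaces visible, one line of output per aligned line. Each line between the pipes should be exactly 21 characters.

Answer: |structure any rainbow|
|    with good rainbow|
| festival angry river|
|   night cloud pencil|
|      banana keyboard|
|  diamond soft gentle|
|         from problem|

Derivation:
Line 1: ['structure', 'any', 'rainbow'] (min_width=21, slack=0)
Line 2: ['with', 'good', 'rainbow'] (min_width=17, slack=4)
Line 3: ['festival', 'angry', 'river'] (min_width=20, slack=1)
Line 4: ['night', 'cloud', 'pencil'] (min_width=18, slack=3)
Line 5: ['banana', 'keyboard'] (min_width=15, slack=6)
Line 6: ['diamond', 'soft', 'gentle'] (min_width=19, slack=2)
Line 7: ['from', 'problem'] (min_width=12, slack=9)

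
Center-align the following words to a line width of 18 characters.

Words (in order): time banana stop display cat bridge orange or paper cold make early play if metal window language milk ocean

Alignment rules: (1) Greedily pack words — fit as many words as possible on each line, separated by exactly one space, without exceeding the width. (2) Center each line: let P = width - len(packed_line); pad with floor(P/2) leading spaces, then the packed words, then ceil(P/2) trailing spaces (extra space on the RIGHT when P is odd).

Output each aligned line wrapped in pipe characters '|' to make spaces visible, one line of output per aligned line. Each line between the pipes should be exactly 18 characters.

Line 1: ['time', 'banana', 'stop'] (min_width=16, slack=2)
Line 2: ['display', 'cat', 'bridge'] (min_width=18, slack=0)
Line 3: ['orange', 'or', 'paper'] (min_width=15, slack=3)
Line 4: ['cold', 'make', 'early'] (min_width=15, slack=3)
Line 5: ['play', 'if', 'metal'] (min_width=13, slack=5)
Line 6: ['window', 'language'] (min_width=15, slack=3)
Line 7: ['milk', 'ocean'] (min_width=10, slack=8)

Answer: | time banana stop |
|display cat bridge|
| orange or paper  |
| cold make early  |
|  play if metal   |
| window language  |
|    milk ocean    |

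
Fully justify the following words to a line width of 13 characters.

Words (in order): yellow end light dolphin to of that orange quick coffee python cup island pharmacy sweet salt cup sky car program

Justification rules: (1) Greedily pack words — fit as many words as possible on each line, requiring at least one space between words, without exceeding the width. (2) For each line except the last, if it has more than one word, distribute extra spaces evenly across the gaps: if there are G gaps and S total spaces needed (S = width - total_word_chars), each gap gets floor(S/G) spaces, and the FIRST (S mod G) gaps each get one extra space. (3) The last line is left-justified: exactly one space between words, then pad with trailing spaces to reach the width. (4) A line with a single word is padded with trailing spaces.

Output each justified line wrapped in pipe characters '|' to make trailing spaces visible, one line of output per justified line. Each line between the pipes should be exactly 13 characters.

Answer: |yellow    end|
|light dolphin|
|to   of  that|
|orange  quick|
|coffee python|
|cup    island|
|pharmacy     |
|sweet    salt|
|cup  sky  car|
|program      |

Derivation:
Line 1: ['yellow', 'end'] (min_width=10, slack=3)
Line 2: ['light', 'dolphin'] (min_width=13, slack=0)
Line 3: ['to', 'of', 'that'] (min_width=10, slack=3)
Line 4: ['orange', 'quick'] (min_width=12, slack=1)
Line 5: ['coffee', 'python'] (min_width=13, slack=0)
Line 6: ['cup', 'island'] (min_width=10, slack=3)
Line 7: ['pharmacy'] (min_width=8, slack=5)
Line 8: ['sweet', 'salt'] (min_width=10, slack=3)
Line 9: ['cup', 'sky', 'car'] (min_width=11, slack=2)
Line 10: ['program'] (min_width=7, slack=6)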